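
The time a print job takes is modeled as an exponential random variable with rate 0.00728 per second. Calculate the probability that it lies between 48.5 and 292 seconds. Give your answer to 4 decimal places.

P(48.5 < X < 292) = e^(−λ·48.5) − e^(−λ·292) = 0.70252 − 0.11934 ≈ 0.5832.

0.5832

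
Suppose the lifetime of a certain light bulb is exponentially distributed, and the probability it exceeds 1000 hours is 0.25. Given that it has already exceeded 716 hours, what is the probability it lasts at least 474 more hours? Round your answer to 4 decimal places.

0.5184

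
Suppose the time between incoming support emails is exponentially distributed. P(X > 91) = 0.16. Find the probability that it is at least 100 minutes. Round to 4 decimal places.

e^(−λ·91) = 0.16 ⇒ λ = −ln(0.16)/91 = 0.0201383.
P(X > 100) = e^(−0.0201383·100) = e^(−2.0138) ≈ 0.1335.

0.1335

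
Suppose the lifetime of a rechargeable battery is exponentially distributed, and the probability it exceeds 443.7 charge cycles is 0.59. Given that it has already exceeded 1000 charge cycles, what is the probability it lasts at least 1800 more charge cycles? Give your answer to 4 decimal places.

0.1176

From e^(−λ·443.7) = 0.59, λ = −ln(0.59)/443.7 = 0.00118917.
Memoryless: P(X > 1000+1800 | X > 1000) = P(X > 1800) = e^(−0.00118917·1800) ≈ 0.1176.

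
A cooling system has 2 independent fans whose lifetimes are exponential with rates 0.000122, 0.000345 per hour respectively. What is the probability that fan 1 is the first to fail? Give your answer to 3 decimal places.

0.261

The time to first failure is exponential with rate Σλ = 0.000122 + 0.000345 = 0.000467.
P(fan 1 first) = λ_1/Σλ = 0.000122/0.000467 ≈ 0.261.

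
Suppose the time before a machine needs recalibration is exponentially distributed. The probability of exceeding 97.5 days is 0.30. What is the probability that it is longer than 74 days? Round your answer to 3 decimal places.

0.401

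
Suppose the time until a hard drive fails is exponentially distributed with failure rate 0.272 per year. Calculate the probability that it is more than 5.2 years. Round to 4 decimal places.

P(X > 5.2) = e^(−λ·5.2) = e^(−1.4144) ≈ 0.2431.

0.2431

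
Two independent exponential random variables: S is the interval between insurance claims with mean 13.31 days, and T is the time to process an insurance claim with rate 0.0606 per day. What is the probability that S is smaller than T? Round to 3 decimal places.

0.554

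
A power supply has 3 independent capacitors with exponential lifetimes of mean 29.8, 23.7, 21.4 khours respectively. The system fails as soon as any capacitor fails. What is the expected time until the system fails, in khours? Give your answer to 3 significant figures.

The first failure time is exponential with rate Σλ_i = 1/29.8 + 1/23.7 + 1/21.4 = 0.12248 per khour.
E[min] = 1/Σλ = 1/0.12248 = 8.16459 khours.

8.16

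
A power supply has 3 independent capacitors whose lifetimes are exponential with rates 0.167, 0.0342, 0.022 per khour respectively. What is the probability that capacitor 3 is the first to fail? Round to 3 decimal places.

0.099

The time to first failure is exponential with rate Σλ = 0.167 + 0.0342 + 0.022 = 0.2232.
P(capacitor 3 first) = λ_3/Σλ = 0.022/0.2232 ≈ 0.099.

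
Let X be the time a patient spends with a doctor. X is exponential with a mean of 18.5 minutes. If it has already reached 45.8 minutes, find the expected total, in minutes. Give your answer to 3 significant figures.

The rate is λ = 1/18.5 = 0.0540541 per minute.
By memorylessness, E[X | X > 45.8] = 45.8 + 1/λ = 45.8 + 18.5 = 64.3 minutes.

64.3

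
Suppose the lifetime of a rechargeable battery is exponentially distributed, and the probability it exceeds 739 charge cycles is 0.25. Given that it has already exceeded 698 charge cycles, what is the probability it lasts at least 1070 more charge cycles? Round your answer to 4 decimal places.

0.1344

From e^(−λ·739) = 0.25, λ = −ln(0.25)/739 = 0.00187591.
Memoryless: P(X > 698+1070 | X > 698) = P(X > 1070) = e^(−0.00187591·1070) ≈ 0.1344.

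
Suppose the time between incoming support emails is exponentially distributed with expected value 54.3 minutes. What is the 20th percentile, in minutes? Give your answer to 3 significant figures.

12.1

The rate is λ = 1/54.3 = 0.0184162 per minute.
Set 1 − e^(−λt) = 0.2, so t = −ln(0.8)/λ = 0.22314/0.0184162 ≈ 12.1167 minutes.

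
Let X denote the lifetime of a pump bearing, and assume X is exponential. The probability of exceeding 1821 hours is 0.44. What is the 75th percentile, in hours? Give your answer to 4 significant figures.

e^(−λ·1821) = 0.44 ⇒ λ = −ln(0.44)/1821 = 0.000450841.
75th percentile: 1 − e^(−λt) = 0.75, t = −ln(0.25)/λ = 3074.91 hours.

3075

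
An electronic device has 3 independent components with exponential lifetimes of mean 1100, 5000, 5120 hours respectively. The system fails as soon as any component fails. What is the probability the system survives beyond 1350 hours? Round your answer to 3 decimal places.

The first failure time is exponential with rate Σλ_i = 1/1100 + 1/5000 + 1/5120 = 0.0013044 per hour.
P(min > 1350) = e^(−0.0013044·1350) = e^(−1.7609) ≈ 0.172.

0.172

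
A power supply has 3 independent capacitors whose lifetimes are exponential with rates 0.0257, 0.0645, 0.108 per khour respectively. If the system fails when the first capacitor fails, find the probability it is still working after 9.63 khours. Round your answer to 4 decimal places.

The time to first failure is exponential with rate Σλ = 0.0257 + 0.0645 + 0.108 = 0.1982.
P(min > 9.63) = e^(−0.1982·9.63) = e^(−1.9087) ≈ 0.1483.

0.1483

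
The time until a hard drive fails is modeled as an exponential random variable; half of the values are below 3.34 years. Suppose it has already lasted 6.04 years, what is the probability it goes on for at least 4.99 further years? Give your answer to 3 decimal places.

For an exponential, median = ln(2)/λ, so λ = ln 2 / 3.34 = 0.207529 per year.
The exponential is memoryless, so the remaining time is again Exp(λ): the condition X > 6.04 is irrelevant.
P(X > 4.99) = e^(−1.0356) ≈ 0.355.

0.355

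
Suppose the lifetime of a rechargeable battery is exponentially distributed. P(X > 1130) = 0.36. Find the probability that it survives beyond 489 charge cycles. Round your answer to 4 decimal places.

0.6427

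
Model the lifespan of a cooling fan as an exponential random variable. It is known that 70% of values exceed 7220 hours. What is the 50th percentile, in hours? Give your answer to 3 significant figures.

e^(−λ·7220) = 0.70 ⇒ λ = −ln(0.70)/7220 = 0.000049401.
50th percentile: 1 − e^(−λt) = 0.5, t = −ln(0.5)/λ = 14031 hours.

14000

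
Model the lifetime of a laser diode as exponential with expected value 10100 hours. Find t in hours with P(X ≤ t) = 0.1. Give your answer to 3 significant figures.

The rate is λ = 1/10100 = 0.0000990099 per hour.
Set 1 − e^(−λt) = 0.1, so t = −ln(0.9)/λ = 0.10536/0.0000990099 ≈ 1064.14 hours.

1060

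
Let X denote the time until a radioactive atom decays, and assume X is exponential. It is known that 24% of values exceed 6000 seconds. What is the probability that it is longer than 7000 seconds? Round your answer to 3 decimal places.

e^(−λ·6000) = 0.24 ⇒ λ = −ln(0.24)/6000 = 0.000237853.
P(X > 7000) = e^(−0.000237853·7000) = e^(−1.665) ≈ 0.189.

0.189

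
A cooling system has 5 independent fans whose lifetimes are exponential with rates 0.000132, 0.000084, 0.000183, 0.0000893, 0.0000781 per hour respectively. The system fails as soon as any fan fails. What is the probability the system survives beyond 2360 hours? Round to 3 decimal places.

The time to first failure is exponential with rate Σλ = 0.000132 + 0.000084 + 0.000183 + 0.0000893 + 0.0000781 = 0.0005664.
P(min > 2360) = e^(−0.0005664·2360) = e^(−1.3367) ≈ 0.263.

0.263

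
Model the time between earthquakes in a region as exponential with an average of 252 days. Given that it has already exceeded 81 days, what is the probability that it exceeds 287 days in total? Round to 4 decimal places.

The rate is λ = 1/252 = 0.00396825 per day.
The exponential is memoryless, so the remaining time is again Exp(λ): the condition X > 81 is irrelevant.
P(X > 206) = e^(−0.81746) ≈ 0.4416.

0.4416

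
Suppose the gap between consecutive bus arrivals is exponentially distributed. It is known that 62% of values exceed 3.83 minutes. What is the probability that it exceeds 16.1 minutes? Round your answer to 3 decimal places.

e^(−λ·3.83) = 0.62 ⇒ λ = −ln(0.62)/3.83 = 0.124814.
P(X > 16.1) = e^(−0.124814·16.1) = e^(−2.0095) ≈ 0.134.

0.134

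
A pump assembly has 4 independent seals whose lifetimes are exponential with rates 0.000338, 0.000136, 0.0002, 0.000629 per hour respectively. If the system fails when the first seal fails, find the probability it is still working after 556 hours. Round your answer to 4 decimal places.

0.4846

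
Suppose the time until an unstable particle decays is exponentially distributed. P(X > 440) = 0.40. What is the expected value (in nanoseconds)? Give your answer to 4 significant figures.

480.2

e^(−λ·440) = 0.40 ⇒ λ = −ln(0.40)/440 = 0.00208248.
Mean = 1/λ = 480.197 nanoseconds.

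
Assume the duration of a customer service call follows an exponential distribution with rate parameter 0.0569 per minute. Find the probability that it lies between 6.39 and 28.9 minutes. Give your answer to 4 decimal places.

0.5020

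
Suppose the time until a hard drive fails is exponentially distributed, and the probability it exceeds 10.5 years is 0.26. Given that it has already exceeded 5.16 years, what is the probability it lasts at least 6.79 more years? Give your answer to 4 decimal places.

From e^(−λ·10.5) = 0.26, λ = −ln(0.26)/10.5 = 0.128293.
Memoryless: P(X > 5.16+6.79 | X > 5.16) = P(X > 6.79) = e^(−0.128293·6.79) ≈ 0.4185.

0.4185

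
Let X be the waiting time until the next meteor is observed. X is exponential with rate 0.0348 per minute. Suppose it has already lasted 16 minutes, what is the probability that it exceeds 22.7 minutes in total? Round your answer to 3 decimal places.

0.792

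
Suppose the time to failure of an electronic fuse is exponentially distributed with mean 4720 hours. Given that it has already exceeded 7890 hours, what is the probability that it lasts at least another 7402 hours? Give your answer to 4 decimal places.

The rate is λ = 1/4720 = 0.000211864 per hour.
By the memoryless property, P(X > 7890+7402 | X > 7890) = P(X > 7402).
P(X > 7402) = e^(−1.5682) ≈ 0.2084.

0.2084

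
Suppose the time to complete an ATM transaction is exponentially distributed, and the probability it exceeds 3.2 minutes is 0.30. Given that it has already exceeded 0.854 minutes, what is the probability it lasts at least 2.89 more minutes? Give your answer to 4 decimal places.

0.3371

From e^(−λ·3.2) = 0.30, λ = −ln(0.30)/3.2 = 0.376242.
Memoryless: P(X > 0.854+2.89 | X > 0.854) = P(X > 2.89) = e^(−0.376242·2.89) ≈ 0.3371.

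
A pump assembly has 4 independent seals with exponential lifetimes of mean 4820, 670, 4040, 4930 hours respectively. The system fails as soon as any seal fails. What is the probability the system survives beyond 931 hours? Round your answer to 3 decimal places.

0.135

The first failure time is exponential with rate Σλ_i = 1/4820 + 1/670 + 1/4040 + 1/4930 = 0.00215037 per hour.
P(min > 931) = e^(−0.00215037·931) = e^(−2.002) ≈ 0.135.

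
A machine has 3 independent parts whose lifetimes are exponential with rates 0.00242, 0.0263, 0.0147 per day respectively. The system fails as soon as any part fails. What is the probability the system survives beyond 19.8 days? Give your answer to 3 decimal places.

The time to first failure is exponential with rate Σλ = 0.00242 + 0.0263 + 0.0147 = 0.04342.
P(min > 19.8) = e^(−0.04342·19.8) = e^(−0.85972) ≈ 0.423.

0.423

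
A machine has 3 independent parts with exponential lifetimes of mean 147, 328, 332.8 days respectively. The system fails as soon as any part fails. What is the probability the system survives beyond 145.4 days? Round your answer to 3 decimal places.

0.154

The first failure time is exponential with rate Σλ_i = 1/147 + 1/328 + 1/332.8 = 0.0128563 per day.
P(min > 145.4) = e^(−0.0128563·145.4) = e^(−1.8693) ≈ 0.154.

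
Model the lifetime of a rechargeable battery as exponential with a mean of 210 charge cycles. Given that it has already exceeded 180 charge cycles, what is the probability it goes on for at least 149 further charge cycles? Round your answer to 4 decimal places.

0.4919

The rate is λ = 1/210 = 0.0047619 per charge cycle.
The exponential is memoryless, so the remaining time is again Exp(λ): the condition X > 180 is irrelevant.
P(X > 149) = e^(−0.70952) ≈ 0.4919.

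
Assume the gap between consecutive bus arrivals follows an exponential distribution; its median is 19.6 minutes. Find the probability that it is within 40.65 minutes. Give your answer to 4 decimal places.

0.7625

For an exponential, median = ln(2)/λ, so λ = ln 2 / 19.6 = 0.0353647 per minute.
P(X ≤ 40.65) = 1 − e^(−λ·40.65) = 1 − e^(−1.4376) ≈ 0.7625.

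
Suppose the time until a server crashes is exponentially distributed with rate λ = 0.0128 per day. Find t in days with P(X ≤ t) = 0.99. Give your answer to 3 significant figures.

360

Set 1 − e^(−λt) = 0.99, so t = −ln(0.01)/λ = 4.6052/0.0128 ≈ 359.779 days.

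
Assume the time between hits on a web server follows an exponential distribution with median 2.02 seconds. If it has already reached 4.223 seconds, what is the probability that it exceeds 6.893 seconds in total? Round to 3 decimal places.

0.400

For an exponential, median = ln(2)/λ, so λ = ln 2 / 2.02 = 0.343142 per second.
P(X > s+t | X > s) = e^(−λ(s+t))/e^(−λs) = e^(−λt), independent of s = 4.223.
P(X > 2.67) = e^(−0.91619) ≈ 0.400.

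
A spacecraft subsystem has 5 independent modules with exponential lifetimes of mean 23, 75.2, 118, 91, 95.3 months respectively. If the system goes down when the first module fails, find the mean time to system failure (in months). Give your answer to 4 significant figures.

11.53

The first failure time is exponential with rate Σλ_i = 1/23 + 1/75.2 + 1/118 + 1/91 + 1/95.3 = 0.0867329 per month.
E[min] = 1/Σλ = 1/0.0867329 = 11.5297 months.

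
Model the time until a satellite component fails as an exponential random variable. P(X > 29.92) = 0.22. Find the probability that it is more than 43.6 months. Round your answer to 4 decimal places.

0.1101

e^(−λ·29.92) = 0.22 ⇒ λ = −ln(0.22)/29.92 = 0.0506059.
P(X > 43.6) = e^(−0.0506059·43.6) = e^(−2.2064) ≈ 0.1101.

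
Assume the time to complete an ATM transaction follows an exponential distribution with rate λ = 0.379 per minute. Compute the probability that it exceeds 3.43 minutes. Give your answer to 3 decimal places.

P(X > 3.43) = e^(−λ·3.43) = e^(−1.3) ≈ 0.273.

0.273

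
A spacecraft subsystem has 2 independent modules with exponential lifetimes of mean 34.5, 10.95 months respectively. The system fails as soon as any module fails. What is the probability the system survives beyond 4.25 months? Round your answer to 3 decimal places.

0.600

The first failure time is exponential with rate Σλ_i = 1/34.5 + 1/10.95 = 0.12031 per month.
P(min > 4.25) = e^(−0.12031·4.25) = e^(−0.51132) ≈ 0.600.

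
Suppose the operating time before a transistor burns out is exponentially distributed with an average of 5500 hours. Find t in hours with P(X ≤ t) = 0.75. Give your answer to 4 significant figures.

7625

The rate is λ = 1/5500 = 0.000181818 per hour.
Set 1 − e^(−λt) = 0.75, so t = −ln(0.25)/λ = 1.3863/0.000181818 ≈ 7624.62 hours.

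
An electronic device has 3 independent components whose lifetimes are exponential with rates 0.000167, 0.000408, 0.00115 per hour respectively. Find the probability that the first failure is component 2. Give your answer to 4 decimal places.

The time to first failure is exponential with rate Σλ = 0.000167 + 0.000408 + 0.00115 = 0.001725.
P(component 2 first) = λ_2/Σλ = 0.000408/0.001725 ≈ 0.2365.

0.2365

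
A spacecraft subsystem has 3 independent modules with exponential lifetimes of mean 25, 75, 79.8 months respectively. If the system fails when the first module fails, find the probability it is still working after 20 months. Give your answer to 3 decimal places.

0.268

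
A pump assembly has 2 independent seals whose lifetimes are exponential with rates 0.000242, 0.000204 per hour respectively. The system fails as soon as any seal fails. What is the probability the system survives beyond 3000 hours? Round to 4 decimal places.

The time to first failure is exponential with rate Σλ = 0.000242 + 0.000204 = 0.000446.
P(min > 3000) = e^(−0.000446·3000) = e^(−1.338) ≈ 0.2624.

0.2624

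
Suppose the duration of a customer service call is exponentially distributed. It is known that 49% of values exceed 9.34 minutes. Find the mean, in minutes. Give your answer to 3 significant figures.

13.1

e^(−λ·9.34) = 0.49 ⇒ λ = −ln(0.49)/9.34 = 0.0763758.
Mean = 1/λ = 13.0932 minutes.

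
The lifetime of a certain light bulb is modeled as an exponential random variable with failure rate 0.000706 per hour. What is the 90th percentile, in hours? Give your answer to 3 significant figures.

3260

Set 1 − e^(−λt) = 0.9, so t = −ln(0.1)/λ = 2.3026/0.000706 ≈ 3261.45 hours.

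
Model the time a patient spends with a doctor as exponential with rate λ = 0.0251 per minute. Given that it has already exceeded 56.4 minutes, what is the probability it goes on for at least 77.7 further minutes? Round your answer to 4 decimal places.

P(X > s+t | X > s) = e^(−λ(s+t))/e^(−λs) = e^(−λt), independent of s = 56.4.
P(X > 77.7) = e^(−1.9503) ≈ 0.1422.

0.1422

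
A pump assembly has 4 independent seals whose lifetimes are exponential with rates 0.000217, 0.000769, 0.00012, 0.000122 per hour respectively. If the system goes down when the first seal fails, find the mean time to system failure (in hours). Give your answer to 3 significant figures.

814

The time to first failure is exponential with rate Σλ = 0.000217 + 0.000769 + 0.00012 + 0.000122 = 0.001228.
E[min] = 1/Σλ = 1/0.001228 = 814.332 hours.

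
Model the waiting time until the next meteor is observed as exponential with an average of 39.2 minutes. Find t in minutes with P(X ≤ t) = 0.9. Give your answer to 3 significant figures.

90.3

The rate is λ = 1/39.2 = 0.0255102 per minute.
Set 1 − e^(−λt) = 0.9, so t = −ln(0.1)/λ = 2.3026/0.0255102 ≈ 90.2613 minutes.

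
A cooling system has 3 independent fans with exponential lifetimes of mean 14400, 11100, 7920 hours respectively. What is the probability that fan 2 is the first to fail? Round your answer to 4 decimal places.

Rates: λ_i = 1/mean_i → 0.0000694444, 0.0000900901, 0.000126263; Σλ = 0.000285797.
P(fan 2 first) = λ_2/Σλ = 0.0000900901/0.000285797 ≈ 0.3152.

0.3152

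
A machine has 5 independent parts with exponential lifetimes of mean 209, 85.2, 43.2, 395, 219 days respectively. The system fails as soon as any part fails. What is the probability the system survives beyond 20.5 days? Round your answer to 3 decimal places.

The first failure time is exponential with rate Σλ_i = 1/209 + 1/85.2 + 1/43.2 + 1/395 + 1/219 = 0.0467678 per day.
P(min > 20.5) = e^(−0.0467678·20.5) = e^(−0.95874) ≈ 0.383.

0.383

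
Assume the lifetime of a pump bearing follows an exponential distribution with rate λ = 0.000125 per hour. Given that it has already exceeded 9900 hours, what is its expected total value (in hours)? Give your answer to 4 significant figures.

By memorylessness, E[X | X > 9900] = 9900 + 1/λ = 9900 + 8000 = 17900 hours.

17900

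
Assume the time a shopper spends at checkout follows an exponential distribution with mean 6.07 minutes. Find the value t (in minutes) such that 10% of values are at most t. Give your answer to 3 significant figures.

0.640

The rate is λ = 1/6.07 = 0.164745 per minute.
Set 1 − e^(−λt) = 0.1, so t = −ln(0.9)/λ = 0.10536/0.164745 ≈ 0.639538 minutes.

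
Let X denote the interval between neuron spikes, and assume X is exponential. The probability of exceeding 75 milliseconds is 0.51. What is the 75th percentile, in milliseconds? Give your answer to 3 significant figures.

154

e^(−λ·75) = 0.51 ⇒ λ = −ln(0.51)/75 = 0.00897793.
75th percentile: 1 − e^(−λt) = 0.75, t = −ln(0.25)/λ = 154.411 milliseconds.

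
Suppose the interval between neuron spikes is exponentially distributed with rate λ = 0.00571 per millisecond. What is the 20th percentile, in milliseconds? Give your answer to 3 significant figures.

39.1

Set 1 − e^(−λt) = 0.2, so t = −ln(0.8)/λ = 0.22314/0.00571 ≈ 39.0794 milliseconds.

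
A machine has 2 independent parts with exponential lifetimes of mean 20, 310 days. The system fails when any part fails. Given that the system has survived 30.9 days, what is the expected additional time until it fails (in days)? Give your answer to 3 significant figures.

18.8

First-failure rate Σλ = 1/20 + 1/310 = 0.0532258.
By memorylessness the expected residual is 1/Σλ = 18.7879 days, regardless of the 30.9 already elapsed.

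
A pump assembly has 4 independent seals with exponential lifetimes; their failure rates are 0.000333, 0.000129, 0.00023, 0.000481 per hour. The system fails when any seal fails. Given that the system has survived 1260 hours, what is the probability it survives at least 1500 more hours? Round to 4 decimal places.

0.1721

Time to first failure ~ Exp(Σλ) with Σλ = 0.001173.
By memorylessness, P(T > 1260+1500 | T > 1260) = P(T > 1500) = e^(−0.001173·1500) ≈ 0.1721.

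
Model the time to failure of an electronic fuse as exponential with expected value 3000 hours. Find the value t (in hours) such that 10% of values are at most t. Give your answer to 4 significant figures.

316.1

The rate is λ = 1/3000 = 0.000333333 per hour.
Set 1 − e^(−λt) = 0.1, so t = −ln(0.9)/λ = 0.10536/0.000333333 ≈ 316.082 hours.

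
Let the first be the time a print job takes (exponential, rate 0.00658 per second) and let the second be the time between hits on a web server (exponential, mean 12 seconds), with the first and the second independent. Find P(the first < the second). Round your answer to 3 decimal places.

λ_1 = 0.00658, λ_2 = 1/12 = 0.0833333.
For independent exponentials, P(the first < the second) = λ_1/(λ_1+λ_2) = 0.00658/0.0899133 ≈ 0.073.

0.073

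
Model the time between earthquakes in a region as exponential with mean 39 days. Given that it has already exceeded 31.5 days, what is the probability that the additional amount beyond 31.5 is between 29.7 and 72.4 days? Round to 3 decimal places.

The rate is λ = 1/39 = 0.025641 per day.
Memoryless: the residual past 31.5 is again Exp(λ).
P(29.7 < residual < 72.4) = e^(−λ·29.7) − e^(−λ·72.4) = 0.46695 − 0.15623 ≈ 0.311.

0.311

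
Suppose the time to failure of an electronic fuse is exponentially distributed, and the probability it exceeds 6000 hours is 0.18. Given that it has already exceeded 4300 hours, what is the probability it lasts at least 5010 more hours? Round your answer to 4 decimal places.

0.2389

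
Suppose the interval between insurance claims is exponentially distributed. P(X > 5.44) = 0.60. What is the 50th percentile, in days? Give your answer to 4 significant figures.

7.382

e^(−λ·5.44) = 0.60 ⇒ λ = −ln(0.60)/5.44 = 0.0939018.
50th percentile: 1 − e^(−λt) = 0.5, t = −ln(0.5)/λ = 7.38162 days.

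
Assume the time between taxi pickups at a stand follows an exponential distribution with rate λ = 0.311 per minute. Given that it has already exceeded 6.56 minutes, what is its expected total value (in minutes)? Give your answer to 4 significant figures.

9.775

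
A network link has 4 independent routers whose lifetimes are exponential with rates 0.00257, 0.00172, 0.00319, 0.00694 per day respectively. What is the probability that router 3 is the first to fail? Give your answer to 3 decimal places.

0.221

The time to first failure is exponential with rate Σλ = 0.00257 + 0.00172 + 0.00319 + 0.00694 = 0.01442.
P(router 3 first) = λ_3/Σλ = 0.00319/0.01442 ≈ 0.221.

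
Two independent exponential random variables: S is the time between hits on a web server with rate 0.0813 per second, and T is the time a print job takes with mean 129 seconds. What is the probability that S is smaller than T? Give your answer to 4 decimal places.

λ_1 = 0.0813, λ_2 = 1/129 = 0.00775194.
For independent exponentials, P(S < T) = λ_1/(λ_1+λ_2) = 0.0813/0.0890519 ≈ 0.9130.

0.9130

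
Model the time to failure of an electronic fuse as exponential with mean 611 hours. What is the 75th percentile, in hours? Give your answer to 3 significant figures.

The rate is λ = 1/611 = 0.00163666 per hour.
Set 1 − e^(−λt) = 0.75, so t = −ln(0.25)/λ = 1.3863/0.00163666 ≈ 847.026 hours.

847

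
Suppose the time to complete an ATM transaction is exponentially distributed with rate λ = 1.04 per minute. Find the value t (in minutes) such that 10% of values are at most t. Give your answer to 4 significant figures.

0.1013

Set 1 − e^(−λt) = 0.1, so t = −ln(0.9)/λ = 0.10536/1.04 ≈ 0.101308 minutes.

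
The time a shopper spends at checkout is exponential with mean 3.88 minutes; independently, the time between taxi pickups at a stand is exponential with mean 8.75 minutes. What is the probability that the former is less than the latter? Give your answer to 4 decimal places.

λ_1 = 1/3.88 = 0.257732, λ_2 = 1/8.75 = 0.114286.
For independent exponentials, P(the former < the latter) = λ_1/(λ_1+λ_2) = 0.257732/0.372018 ≈ 0.6928.

0.6928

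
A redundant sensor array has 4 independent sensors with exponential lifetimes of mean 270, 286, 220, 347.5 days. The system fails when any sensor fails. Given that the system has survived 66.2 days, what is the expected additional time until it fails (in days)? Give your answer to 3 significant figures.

68.4

First-failure rate Σλ = 1/270 + 1/286 + 1/220 + 1/347.5 = 0.0146234.
By memorylessness the expected residual is 1/Σλ = 68.3837 days, regardless of the 66.2 already elapsed.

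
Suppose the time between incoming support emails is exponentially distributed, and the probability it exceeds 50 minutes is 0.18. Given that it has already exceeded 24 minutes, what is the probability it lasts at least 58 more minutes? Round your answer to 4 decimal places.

0.1368

From e^(−λ·50) = 0.18, λ = −ln(0.18)/50 = 0.034296.
Memoryless: P(X > 24+58 | X > 24) = P(X > 58) = e^(−0.034296·58) ≈ 0.1368.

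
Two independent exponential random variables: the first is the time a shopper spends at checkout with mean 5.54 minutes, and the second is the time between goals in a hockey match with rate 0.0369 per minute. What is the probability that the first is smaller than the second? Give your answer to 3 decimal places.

λ_1 = 1/5.54 = 0.180505, λ_2 = 0.0369.
For independent exponentials, P(the first < the second) = λ_1/(λ_1+λ_2) = 0.180505/0.217405 ≈ 0.830.

0.830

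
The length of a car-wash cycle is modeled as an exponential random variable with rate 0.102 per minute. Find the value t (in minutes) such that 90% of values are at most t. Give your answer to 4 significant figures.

22.57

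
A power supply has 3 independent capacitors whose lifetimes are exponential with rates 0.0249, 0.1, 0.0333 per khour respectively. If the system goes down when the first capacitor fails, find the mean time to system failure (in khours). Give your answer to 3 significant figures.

The time to first failure is exponential with rate Σλ = 0.0249 + 0.1 + 0.0333 = 0.1582.
E[min] = 1/Σλ = 1/0.1582 = 6.32111 khours.

6.32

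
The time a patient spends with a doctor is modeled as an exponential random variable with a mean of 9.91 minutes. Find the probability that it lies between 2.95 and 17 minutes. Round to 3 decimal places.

0.563

The rate is λ = 1/9.91 = 0.100908 per minute.
P(2.95 < X < 17) = e^(−λ·2.95) − e^(−λ·17) = 0.74254 − 0.17988 ≈ 0.563.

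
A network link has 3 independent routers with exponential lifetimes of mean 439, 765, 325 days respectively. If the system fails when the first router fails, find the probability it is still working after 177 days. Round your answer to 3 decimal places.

The first failure time is exponential with rate Σλ_i = 1/439 + 1/765 + 1/325 = 0.00666202 per day.
P(min > 177) = e^(−0.00666202·177) = e^(−1.1792) ≈ 0.308.

0.308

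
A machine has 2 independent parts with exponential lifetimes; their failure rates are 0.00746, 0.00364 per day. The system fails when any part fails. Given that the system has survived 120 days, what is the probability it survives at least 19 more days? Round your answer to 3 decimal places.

Time to first failure ~ Exp(Σλ) with Σλ = 0.0111.
By memorylessness, P(T > 120+19 | T > 120) = P(T > 19) = e^(−0.0111·19) ≈ 0.810.

0.810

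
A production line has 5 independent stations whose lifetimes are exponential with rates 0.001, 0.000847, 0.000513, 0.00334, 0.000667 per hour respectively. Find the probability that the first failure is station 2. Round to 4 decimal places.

The time to first failure is exponential with rate Σλ = 0.001 + 0.000847 + 0.000513 + 0.00334 + 0.000667 = 0.006367.
P(station 2 first) = λ_2/Σλ = 0.000847/0.006367 ≈ 0.1330.

0.1330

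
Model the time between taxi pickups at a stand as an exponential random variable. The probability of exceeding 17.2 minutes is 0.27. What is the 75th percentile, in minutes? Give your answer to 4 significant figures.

18.21

e^(−λ·17.2) = 0.27 ⇒ λ = −ln(0.27)/17.2 = 0.076124.
75th percentile: 1 − e^(−λt) = 0.75, t = −ln(0.25)/λ = 18.211 minutes.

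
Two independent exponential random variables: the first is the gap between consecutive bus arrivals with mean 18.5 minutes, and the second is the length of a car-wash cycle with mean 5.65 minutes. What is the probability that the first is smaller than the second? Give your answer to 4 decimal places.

λ_1 = 1/18.5 = 0.0540541, λ_2 = 1/5.65 = 0.176991.
For independent exponentials, P(the first < the second) = λ_1/(λ_1+λ_2) = 0.0540541/0.231045 ≈ 0.2340.

0.2340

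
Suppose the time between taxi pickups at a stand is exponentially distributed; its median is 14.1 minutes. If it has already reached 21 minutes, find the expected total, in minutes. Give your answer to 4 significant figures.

41.34

For an exponential, median = ln(2)/λ, so λ = ln 2 / 14.1 = 0.0491594 per minute.
By memorylessness, E[X | X > 21] = 21 + 1/λ = 21 + 20.342 = 41.342 minutes.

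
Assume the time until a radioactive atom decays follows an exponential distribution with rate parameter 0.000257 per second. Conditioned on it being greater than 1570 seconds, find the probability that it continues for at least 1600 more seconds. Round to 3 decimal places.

By the memoryless property, P(X > 1570+1600 | X > 1570) = P(X > 1600).
P(X > 1600) = e^(−0.4112) ≈ 0.663.

0.663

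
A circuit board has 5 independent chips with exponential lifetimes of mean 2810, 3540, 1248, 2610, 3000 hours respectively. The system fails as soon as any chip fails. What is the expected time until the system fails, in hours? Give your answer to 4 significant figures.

463.8

The first failure time is exponential with rate Σλ_i = 1/2810 + 1/3540 + 1/1248 + 1/2610 + 1/3000 = 0.00215611 per hour.
E[min] = 1/Σλ = 1/0.00215611 = 463.797 hours.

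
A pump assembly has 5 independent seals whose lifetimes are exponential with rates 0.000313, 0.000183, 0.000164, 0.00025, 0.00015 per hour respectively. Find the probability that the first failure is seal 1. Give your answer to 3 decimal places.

0.295

The time to first failure is exponential with rate Σλ = 0.000313 + 0.000183 + 0.000164 + 0.00025 + 0.00015 = 0.00106.
P(seal 1 first) = λ_1/Σλ = 0.000313/0.00106 ≈ 0.295.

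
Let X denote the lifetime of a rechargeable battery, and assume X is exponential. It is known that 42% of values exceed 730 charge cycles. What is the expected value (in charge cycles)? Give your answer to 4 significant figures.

841.5

e^(−λ·730) = 0.42 ⇒ λ = −ln(0.42)/730 = 0.00118836.
Mean = 1/λ = 841.498 charge cycles.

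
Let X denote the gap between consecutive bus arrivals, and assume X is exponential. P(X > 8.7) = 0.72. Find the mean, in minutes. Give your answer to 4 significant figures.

26.48

e^(−λ·8.7) = 0.72 ⇒ λ = −ln(0.72)/8.7 = 0.0377591.
Mean = 1/λ = 26.4837 minutes.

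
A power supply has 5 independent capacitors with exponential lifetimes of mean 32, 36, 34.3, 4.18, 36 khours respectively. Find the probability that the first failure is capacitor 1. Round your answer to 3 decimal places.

Rates: λ_i = 1/mean_i → 0.03125, 0.0277778, 0.0291545, 0.239234, 0.0277778; Σλ = 0.355195.
P(capacitor 1 first) = λ_1/Σλ = 0.03125/0.355195 ≈ 0.088.

0.088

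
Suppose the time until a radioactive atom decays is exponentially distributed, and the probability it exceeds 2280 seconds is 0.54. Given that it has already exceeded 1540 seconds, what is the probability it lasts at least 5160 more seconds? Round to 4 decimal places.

From e^(−λ·2280) = 0.54, λ = −ln(0.54)/2280 = 0.000270257.
Memoryless: P(X > 1540+5160 | X > 1540) = P(X > 5160) = e^(−0.000270257·5160) ≈ 0.2480.

0.2480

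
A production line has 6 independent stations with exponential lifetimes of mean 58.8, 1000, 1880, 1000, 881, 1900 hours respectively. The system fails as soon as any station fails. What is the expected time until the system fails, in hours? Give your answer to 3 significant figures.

The first failure time is exponential with rate Σλ_i = 1/58.8 + 1/1000 + 1/1880 + 1/1000 + 1/881 + 1/1900 = 0.0212001 per hour.
E[min] = 1/Σλ = 1/0.0212001 = 47.1696 hours.

47.2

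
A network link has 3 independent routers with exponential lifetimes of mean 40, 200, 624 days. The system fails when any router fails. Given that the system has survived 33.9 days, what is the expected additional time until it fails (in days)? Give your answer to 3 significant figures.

31.6

First-failure rate Σλ = 1/40 + 1/200 + 1/624 = 0.0316026.
By memorylessness the expected residual is 1/Σλ = 31.643 days, regardless of the 33.9 already elapsed.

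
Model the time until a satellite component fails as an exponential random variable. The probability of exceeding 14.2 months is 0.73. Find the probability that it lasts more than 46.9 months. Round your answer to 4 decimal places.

0.3537

e^(−λ·14.2) = 0.73 ⇒ λ = −ln(0.73)/14.2 = 0.0221627.
P(X > 46.9) = e^(−0.0221627·46.9) = e^(−1.0394) ≈ 0.3537.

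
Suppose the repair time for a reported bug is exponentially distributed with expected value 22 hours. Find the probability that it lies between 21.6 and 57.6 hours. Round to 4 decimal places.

0.3017

The rate is λ = 1/22 = 0.0454545 per hour.
P(21.6 < X < 57.6) = e^(−λ·21.6) − e^(−λ·57.6) = 0.37463 − 0.07294 ≈ 0.3017.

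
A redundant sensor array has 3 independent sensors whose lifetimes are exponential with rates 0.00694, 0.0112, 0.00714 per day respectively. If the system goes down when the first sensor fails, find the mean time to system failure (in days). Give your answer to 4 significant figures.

39.56

The time to first failure is exponential with rate Σλ = 0.00694 + 0.0112 + 0.00714 = 0.02528.
E[min] = 1/Σλ = 1/0.02528 = 39.557 days.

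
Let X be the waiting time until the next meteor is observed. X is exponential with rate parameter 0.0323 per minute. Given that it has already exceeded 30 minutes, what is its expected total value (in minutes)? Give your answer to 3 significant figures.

61.0

By memorylessness, E[X | X > 30] = 30 + 1/λ = 30 + 30.9598 = 60.9598 minutes.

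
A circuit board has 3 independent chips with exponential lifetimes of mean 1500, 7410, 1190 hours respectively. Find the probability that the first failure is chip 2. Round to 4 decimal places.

0.0822

Rates: λ_i = 1/mean_i → 0.000666667, 0.000134953, 0.000840336; Σλ = 0.00164196.
P(chip 2 first) = λ_2/Σλ = 0.000134953/0.00164196 ≈ 0.0822.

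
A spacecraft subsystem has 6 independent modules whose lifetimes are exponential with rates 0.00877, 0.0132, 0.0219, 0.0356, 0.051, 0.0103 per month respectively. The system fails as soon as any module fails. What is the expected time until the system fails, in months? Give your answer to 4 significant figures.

7.104

The time to first failure is exponential with rate Σλ = 0.00877 + 0.0132 + 0.0219 + 0.0356 + 0.051 + 0.0103 = 0.14077.
E[min] = 1/Σλ = 1/0.14077 = 7.10379 months.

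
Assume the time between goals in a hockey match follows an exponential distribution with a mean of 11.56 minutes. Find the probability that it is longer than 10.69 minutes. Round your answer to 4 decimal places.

The rate is λ = 1/11.56 = 0.0865052 per minute.
P(X > 10.69) = e^(−λ·10.69) = e^(−0.92474) ≈ 0.3966.

0.3966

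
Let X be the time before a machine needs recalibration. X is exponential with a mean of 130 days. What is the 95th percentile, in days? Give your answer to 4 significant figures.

389.4

The rate is λ = 1/130 = 0.00769231 per day.
Set 1 − e^(−λt) = 0.95, so t = −ln(0.05)/λ = 2.9957/0.00769231 ≈ 389.445 days.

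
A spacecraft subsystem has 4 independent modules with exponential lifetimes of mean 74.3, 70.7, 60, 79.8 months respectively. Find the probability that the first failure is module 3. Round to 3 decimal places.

Rates: λ_i = 1/mean_i → 0.013459, 0.0141443, 0.0166667, 0.0125313; Σλ = 0.0568012.
P(module 3 first) = λ_3/Σλ = 0.0166667/0.0568012 ≈ 0.293.

0.293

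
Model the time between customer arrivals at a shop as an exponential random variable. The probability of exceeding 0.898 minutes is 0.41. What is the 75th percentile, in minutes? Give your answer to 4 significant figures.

1.396

e^(−λ·0.898) = 0.41 ⇒ λ = −ln(0.41)/0.898 = 0.992871.
75th percentile: 1 − e^(−λt) = 0.75, t = −ln(0.25)/λ = 1.39625 minutes.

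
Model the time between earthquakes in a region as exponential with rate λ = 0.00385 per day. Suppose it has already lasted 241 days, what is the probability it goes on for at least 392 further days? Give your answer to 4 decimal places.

0.2211

P(X > s+t | X > s) = e^(−λ(s+t))/e^(−λs) = e^(−λt), independent of s = 241.
P(X > 392) = e^(−1.5092) ≈ 0.2211.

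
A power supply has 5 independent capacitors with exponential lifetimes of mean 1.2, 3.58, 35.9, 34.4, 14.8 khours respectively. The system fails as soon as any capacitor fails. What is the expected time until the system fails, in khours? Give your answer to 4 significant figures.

The first failure time is exponential with rate Σλ_i = 1/1.2 + 1/3.58 + 1/35.9 + 1/34.4 + 1/14.8 = 1.23716 per khour.
E[min] = 1/Σλ = 1/1.23716 = 0.808306 khours.

0.8083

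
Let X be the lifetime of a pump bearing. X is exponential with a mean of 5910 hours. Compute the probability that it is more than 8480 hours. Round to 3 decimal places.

0.238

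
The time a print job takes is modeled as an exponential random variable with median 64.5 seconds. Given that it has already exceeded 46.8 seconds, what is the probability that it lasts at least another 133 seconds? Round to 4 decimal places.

0.2395

For an exponential, median = ln(2)/λ, so λ = ln 2 / 64.5 = 0.0107465 per second.
The exponential is memoryless, so the remaining time is again Exp(λ): the condition X > 46.8 is irrelevant.
P(X > 133) = e^(−1.4293) ≈ 0.2395.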